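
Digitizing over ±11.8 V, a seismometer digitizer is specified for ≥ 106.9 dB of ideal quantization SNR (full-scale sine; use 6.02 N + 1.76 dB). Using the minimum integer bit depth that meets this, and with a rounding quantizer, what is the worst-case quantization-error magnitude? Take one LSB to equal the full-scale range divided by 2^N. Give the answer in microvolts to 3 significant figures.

45.0 µV

Span: 11.8 V − (-11.8 V) = 23.6 V.
N ≥ (106.9 − 1.76)/6.02 = 17.465 → N_min = 18.
LSB = 23.6 V ÷ 2^18 = 23.6/262144 V = 90.027 µV.
|e|_max = LSB/2 = 45.0 µV.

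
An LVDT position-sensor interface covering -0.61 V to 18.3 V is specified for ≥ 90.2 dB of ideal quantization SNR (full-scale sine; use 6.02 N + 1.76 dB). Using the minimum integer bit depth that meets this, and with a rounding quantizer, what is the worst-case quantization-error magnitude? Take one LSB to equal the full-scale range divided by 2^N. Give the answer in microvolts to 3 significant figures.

Range = 18.3 − (-0.61) = 18.91 V.
N ≥ (90.2 − 1.76)/6.02 = 14.691 → N_min = 15.
Step size = 18.91/32768 V = 0.57709 mV.
Half an LSB is 289 µV.

289 µV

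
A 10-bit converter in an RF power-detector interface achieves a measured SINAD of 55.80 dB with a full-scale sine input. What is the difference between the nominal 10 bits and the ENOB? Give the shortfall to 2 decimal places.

Effective bits = (55.80 − 1.76)/6.02 = 8.9767.
10 − 8.9767 = 1.02 bits below nominal.

1.02 bits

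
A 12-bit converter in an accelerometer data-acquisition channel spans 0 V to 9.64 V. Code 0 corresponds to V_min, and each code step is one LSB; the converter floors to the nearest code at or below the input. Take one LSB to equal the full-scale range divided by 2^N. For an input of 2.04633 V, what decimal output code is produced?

869

Span = 9.64 V. LSB = 9.64 V / 2^12 ≈ 2.354 mV.
V_in − V_min = 2.04633 − (0) = 2.04633 V.
Divide by LSB: 2.04633 × 4096/9.64 = 869.4780.
Truncating gives code 869.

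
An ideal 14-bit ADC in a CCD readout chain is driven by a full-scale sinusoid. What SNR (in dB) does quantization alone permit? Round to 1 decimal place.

Ideal quantization SNR: 6.02 × 14 + 1.76 dB = 86.0 dB.

86.0 dB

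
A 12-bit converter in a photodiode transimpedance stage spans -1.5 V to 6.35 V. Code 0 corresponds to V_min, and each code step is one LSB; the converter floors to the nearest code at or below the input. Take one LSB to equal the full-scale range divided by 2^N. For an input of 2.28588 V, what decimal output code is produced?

Range = 6.35 − (-1.5) = 7.85 V. LSB = 7.85 V / 2^12 ≈ 1.917 mV.
V_in − V_min = 2.28588 − (-1.5) = 3.78588 V.
Divide by LSB: 3.78588 × 4096/7.85 = 1975.4095.
Truncating gives code 1975.

1975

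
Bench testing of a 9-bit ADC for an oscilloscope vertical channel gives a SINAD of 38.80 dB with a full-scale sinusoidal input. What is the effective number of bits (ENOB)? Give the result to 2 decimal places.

ENOB = (SINAD − 1.76) / 6.02 = (38.80 − 1.76) / 6.02 = 37.04 / 6.02 = 6.1528.

6.15 bits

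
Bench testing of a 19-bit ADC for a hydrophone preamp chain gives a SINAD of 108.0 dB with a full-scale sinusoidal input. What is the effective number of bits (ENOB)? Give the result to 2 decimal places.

Inverting SNR = 6.02 N + 1.76: N_eff = (108.0 − 1.76)/6.02 = 17.6478.

17.65 bits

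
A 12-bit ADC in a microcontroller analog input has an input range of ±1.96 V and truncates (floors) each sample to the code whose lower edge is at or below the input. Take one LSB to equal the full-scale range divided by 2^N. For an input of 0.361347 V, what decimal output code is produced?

Range = 1.96 − (-1.96) = 3.92 V. LSB = 3.92 V / 2^12 ≈ 0.9570 mV.
code = ⌊(V_in − V_min)/LSB⌋ = ⌊(V_in − V_min) × 2^12 / range⌋
     = ⌊(0.361347 − (-1.96)) × 4096 / 3.92⌋ = ⌊2.321347 × 4096/3.92⌋
     = ⌊2425.571⌋ = 2425.

2425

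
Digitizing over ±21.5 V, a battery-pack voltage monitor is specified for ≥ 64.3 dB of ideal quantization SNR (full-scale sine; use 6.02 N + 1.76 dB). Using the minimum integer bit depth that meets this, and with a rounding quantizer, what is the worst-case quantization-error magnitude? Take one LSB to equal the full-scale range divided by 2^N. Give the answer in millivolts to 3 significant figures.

10.5 mV

The full-scale span is 21.5 − (-21.5) = 43 V.
Solving 6.02 N ≥ 64.3 − 1.76: N ≥ 10.389. Round up → N = 11.
LSB = 43 V ÷ 2^11 = 43/2048 V = 20.996 mV.
|e|_max = LSB/2 = 10.5 mV.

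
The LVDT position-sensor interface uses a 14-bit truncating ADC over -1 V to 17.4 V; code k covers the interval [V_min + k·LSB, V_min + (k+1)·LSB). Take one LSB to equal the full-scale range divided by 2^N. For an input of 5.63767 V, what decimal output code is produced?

5910

Span: 17.4 V − (-1 V) = 18.4 V. LSB = 18.4 V / 2^14 ≈ 1.123 mV.
(V_in − V_min) × 2^14/range = (5.63767 − (-1)) × 16384/18.4 = 5910.412.
Floor → code = 5910.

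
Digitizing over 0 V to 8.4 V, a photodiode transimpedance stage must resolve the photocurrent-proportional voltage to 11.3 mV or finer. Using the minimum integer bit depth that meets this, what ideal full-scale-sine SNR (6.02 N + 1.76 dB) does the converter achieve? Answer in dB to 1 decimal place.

62.0 dB

Range is 8.4 V.
8.4 V / 11.3 mV = 743.4. Since 2^9 = 512 and 2^10 = 1024, N = 10.
6.02(10) + 1.76 = 61.96 dB.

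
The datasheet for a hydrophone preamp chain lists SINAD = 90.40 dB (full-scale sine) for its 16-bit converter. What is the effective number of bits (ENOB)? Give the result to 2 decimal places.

14.72 bits

(90.40 − 1.76) / 6.02 = 88.64/6.02 = 14.7243 effective bits.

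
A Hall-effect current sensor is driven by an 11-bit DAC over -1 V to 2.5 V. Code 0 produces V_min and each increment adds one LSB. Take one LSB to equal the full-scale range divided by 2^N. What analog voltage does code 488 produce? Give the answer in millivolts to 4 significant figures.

Span: 2.5 V − (-1 V) = 3.5 V. LSB = 3.5 V / 2^11.
V_out = -1 + 488 × (3.5/2048) V
      = -1 V + 0.833984 V = -0.166016 V.

-166.0 mV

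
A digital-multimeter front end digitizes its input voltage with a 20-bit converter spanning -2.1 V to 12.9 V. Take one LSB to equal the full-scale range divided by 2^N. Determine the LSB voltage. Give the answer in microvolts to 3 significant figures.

14.3 µV

Full-scale range = 12.9 V − (-2.1 V) = 15 V.
There are 2^20 = 1048576 steps.
One LSB is 15 V / 1048576 = 14.3 µV.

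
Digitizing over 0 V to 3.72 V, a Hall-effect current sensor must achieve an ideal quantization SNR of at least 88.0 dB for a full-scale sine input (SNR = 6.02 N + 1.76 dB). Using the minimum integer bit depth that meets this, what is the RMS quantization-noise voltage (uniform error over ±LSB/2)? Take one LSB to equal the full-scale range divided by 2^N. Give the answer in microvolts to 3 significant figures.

32.8 µV

Span = 3.72 V.
Required N = ⌈(88.0 − 1.76)/6.02⌉ = ⌈14.326⌉ = 15.
One LSB is 3.72 V / 32768 = 113.53 µV.
RMS noise = LSB/√12 = 32.8 µV.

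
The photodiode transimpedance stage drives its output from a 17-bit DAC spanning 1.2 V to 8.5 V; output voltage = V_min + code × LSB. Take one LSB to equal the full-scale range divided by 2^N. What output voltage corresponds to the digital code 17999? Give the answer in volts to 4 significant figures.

Range = 8.5 − (1.2) = 7.3 V. LSB = 7.3 V / 2^17.
V_out = 1.2 + 17999 × (7.3/131072) V
      = 1.2 V + 1.00245 V = 2.20245 V.

2.202 V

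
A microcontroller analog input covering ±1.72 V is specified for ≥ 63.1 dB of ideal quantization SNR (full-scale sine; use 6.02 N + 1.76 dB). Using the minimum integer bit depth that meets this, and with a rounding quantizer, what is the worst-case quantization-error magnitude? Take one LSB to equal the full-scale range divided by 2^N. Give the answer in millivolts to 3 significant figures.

0.840 mV

The full-scale span is 1.72 − (-1.72) = 3.44 V.
Solving 6.02 N ≥ 63.1 − 1.76: N ≥ 10.189. Round up → N = 11.
LSB = 3.44 V ÷ 2^11 = 3.44/2048 V = 1.6797 mV.
Half an LSB is 0.840 mV.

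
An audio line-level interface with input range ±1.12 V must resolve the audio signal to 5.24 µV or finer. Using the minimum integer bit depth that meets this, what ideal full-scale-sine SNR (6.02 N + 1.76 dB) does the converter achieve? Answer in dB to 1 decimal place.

Full-scale range = 1.12 V − (-1.12 V) = 2.24 V.
2.24 V / 5.24 µV = 427500. Since 2^18 = 262144 and 2^19 = 524288, N = 19.
SNR = 6.02 × 19 + 1.76 = 116.14 dB.

116.1 dB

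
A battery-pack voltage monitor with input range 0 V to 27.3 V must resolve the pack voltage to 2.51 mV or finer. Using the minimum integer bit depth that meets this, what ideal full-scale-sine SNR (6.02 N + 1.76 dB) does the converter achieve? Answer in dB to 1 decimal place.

86.0 dB

Full-scale range = 27.3 V.
Levels needed ≥ 27.3/2.51 mV = 10880. 2^14 = 16384 suffices, so N_min = 14.
6.02(14) + 1.76 = 86.04 dB.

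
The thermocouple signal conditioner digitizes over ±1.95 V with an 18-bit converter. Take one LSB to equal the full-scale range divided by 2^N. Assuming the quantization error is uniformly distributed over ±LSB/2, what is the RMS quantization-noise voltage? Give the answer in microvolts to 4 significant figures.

Range = 1.95 − (-1.95) = 3.9 V.
LSB = 3.9 V / 2^18 = 14.8773 µV.
RMS of a uniform error over width LSB is LSB/√12 = 4.295 µV.

4.295 µV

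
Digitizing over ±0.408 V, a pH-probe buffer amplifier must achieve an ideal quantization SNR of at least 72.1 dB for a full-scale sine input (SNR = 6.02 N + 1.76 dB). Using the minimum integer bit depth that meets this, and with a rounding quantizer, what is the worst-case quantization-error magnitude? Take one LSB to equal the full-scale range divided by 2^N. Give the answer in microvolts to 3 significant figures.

The full-scale span is 0.408 − (-0.408) = 0.816 V.
6.02 N + 1.76 ≥ 72.1 gives N ≥ 11.684, so the minimum integer is 12.
LSB = 0.816 V ÷ 2^12 = 0.816/4096 V = 199.22 µV.
Max error for round-to-nearest is LSB/2 = 99.6 µV.

99.6 µV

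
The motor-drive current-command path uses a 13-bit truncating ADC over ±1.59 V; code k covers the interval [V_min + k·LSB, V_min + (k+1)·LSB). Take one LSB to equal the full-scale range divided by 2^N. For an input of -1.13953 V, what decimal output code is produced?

Span: 1.59 V − (-1.59 V) = 3.18 V. LSB = 3.18 V / 2^13 ≈ 388.2 µV.
(V_in − V_min) × 2^13/range = (-1.13953 − (-1.59)) × 8192/3.18 = 1160.456.
Floor → code = 1160.

1160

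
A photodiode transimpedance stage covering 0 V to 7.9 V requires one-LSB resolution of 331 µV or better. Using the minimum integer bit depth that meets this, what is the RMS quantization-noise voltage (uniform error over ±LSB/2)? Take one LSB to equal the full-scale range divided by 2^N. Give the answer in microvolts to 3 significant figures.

Span = 7.9 V.
Levels needed ≥ 7.9/331 µV = 23870. 2^15 = 32768 suffices, so N_min = 15.
Step size = 7.9/32768 V = 241.09 µV.
σ_q = LSB/√12 = 241.09 µV/3.4641 = 69.6 µV.

69.6 µV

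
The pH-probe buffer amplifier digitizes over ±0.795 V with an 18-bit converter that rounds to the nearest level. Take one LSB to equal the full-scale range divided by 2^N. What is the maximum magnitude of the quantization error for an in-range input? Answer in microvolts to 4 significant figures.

The full-scale span is 0.795 − (-0.795) = 1.59 V.
Step size = 1.59/262144 V = 6.06537 µV.
Worst-case error for round-to-nearest is half an LSB: 3.033 µV.

3.033 µV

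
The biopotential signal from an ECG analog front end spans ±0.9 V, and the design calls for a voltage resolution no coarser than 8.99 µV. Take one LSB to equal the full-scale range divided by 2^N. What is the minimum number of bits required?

18 bits

Full-scale range = 0.9 V − (-0.9 V) = 1.8 V.
1.8 V / 8.99 µV = 200200. Since 2^17 = 131072 and 2^18 = 262144, N = 18.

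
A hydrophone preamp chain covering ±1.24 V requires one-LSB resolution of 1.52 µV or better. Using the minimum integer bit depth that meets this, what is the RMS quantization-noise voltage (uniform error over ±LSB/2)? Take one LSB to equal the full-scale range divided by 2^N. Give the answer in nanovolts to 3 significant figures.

341 nV

Full-scale range = 1.24 V − (-1.24 V) = 2.48 V.
2.48 V / 1.52 µV = 1.632e6. Since 2^20 = 1048576 and 2^21 = 2097152, N = 21.
LSB = 2.48 V ÷ 2^21 = 2.48/2097152 V = 1.1826 µV.
RMS noise = LSB/√12 = 341 nV.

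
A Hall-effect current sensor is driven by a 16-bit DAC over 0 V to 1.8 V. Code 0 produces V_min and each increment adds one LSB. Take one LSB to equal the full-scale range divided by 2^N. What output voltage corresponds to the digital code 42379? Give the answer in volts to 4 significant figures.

V_FS = 1.8 V. LSB = 1.8 V / 2^16.
Output = V_min + (42379/65536) × range = 0 + 0.646652 × 1.8 V
      = 0 V + 1.16397 V = 1.16397 V.

1.164 V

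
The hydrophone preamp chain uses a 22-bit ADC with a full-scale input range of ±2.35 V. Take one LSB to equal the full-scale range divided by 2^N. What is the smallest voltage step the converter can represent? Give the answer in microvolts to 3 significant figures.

Range = 2.35 − (-2.35) = 4.7 V.
2^22 = 4194304 levels.
One LSB is 4.7 V / 4194304 = 1.12 µV.

1.12 µV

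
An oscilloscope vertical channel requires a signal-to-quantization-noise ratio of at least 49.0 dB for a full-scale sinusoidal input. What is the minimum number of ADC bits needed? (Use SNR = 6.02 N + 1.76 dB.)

8 bits

6.02 N + 1.76 ≥ 49.0 gives N ≥ 7.847, so the minimum integer is 8.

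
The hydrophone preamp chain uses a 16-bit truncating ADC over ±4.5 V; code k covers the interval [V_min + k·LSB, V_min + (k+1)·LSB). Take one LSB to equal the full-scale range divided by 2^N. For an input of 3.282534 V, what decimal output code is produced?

56670

Range = 4.5 − (-4.5) = 9 V. LSB = 9 V / 2^16 ≈ 137.3 µV.
V_in − V_min = 3.282534 − (-4.5) = 7.782534 V.
Divide by LSB: 7.782534 × 65536/9 = 56670.6831.
Truncating gives code 56670.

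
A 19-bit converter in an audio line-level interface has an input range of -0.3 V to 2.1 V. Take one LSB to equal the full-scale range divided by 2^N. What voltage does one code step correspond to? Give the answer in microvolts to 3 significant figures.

4.58 µV

Full-scale range = 2.1 V − (-0.3 V) = 2.4 V.
2^19 = 524288 levels.
Step size = 2.4/524288 V = 4.58 µV.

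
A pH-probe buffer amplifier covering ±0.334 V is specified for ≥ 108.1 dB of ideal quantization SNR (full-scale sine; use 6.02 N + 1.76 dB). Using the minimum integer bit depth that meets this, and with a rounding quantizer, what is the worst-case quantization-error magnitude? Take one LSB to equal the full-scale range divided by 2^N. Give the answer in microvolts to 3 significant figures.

The full-scale span is 0.334 − (-0.334) = 0.668 V.
6.02 N + 1.76 ≥ 108.1 gives N ≥ 17.664, so the minimum integer is 18.
Step size = 0.668/262144 V = 2.5482 µV.
Half an LSB is 1.27 µV.

1.27 µV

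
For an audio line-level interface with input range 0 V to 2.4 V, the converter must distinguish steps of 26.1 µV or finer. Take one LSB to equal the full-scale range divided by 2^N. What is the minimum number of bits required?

17 bits

Span = 2.4 V.
Levels needed ≥ 2.4/26.1 µV = 91950. 2^17 = 131072 suffices, so N_min = 17.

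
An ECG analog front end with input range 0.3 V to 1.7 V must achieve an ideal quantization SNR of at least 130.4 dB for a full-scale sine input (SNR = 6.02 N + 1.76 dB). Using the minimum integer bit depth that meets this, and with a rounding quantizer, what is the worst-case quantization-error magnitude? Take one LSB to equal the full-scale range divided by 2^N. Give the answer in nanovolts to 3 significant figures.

Range = 1.7 − (0.3) = 1.4 V.
Required N = ⌈(130.4 − 1.76)/6.02⌉ = ⌈21.369⌉ = 22.
Step size = 1.4/4194304 V = 333.79 nV.
Max error for round-to-nearest is LSB/2 = 167 nV.

167 nV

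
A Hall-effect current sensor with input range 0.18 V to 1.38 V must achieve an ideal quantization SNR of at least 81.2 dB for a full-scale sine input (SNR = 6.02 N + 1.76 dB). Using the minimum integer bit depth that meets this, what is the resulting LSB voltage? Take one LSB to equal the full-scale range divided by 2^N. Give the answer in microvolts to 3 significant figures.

Range = 1.38 − (0.18) = 1.2 V.
Required N = ⌈(81.2 − 1.76)/6.02⌉ = ⌈13.196⌉ = 14.
Step size = 1.2/16384 V = 73.2 µV.

73.2 µV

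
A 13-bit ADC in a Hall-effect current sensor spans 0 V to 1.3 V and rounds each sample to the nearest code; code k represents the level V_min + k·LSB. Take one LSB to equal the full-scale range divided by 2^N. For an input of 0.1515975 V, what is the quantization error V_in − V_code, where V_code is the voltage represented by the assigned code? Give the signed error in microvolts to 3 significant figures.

Full-scale range = 1.3 V. LSB = 1.3 V / 2^13 ≈ 158.7 µV.
(V_in − V_min)/LSB = (0.1515975 − (0)) × 8192/1.3 = 955.2975 → nearest code k = 955.
Reconstructed level: 0 + 955 × 1.3/8192 V = 0.1515502930 V.
Error = V_in − V_code = 0.1515975 − (0.1515502930) = +47.2 µV.

+47.2 µV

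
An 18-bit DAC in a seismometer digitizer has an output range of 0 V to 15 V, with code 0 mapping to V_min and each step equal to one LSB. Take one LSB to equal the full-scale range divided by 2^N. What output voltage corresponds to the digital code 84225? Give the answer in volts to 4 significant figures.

Range is 15 V. LSB = 15 V / 2^18.
V_out = 0 + 84225 × (15/262144) V
      = 0 V + 4.81939 V = 4.81939 V.

4.819 V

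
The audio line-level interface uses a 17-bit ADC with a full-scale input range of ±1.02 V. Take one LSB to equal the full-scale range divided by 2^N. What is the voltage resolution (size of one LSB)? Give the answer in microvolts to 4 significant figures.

Span: 1.02 V − (-1.02 V) = 2.04 V.
There are 2^17 = 131072 steps.
Step size = 2.04/131072 V = 15.56 µV.

15.56 µV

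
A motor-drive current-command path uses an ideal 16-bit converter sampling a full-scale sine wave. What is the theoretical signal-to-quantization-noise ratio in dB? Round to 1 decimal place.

For an ideal N-bit converter with full-scale sine input, SNR = 6.02 N + 1.76 dB. SNR = 6.02 × 16 + 1.76 = 96.32 + 1.76 = 98.08 dB.

98.1 dB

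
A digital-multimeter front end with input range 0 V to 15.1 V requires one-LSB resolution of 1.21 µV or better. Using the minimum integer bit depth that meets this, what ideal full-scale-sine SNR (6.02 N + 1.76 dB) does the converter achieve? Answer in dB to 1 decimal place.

Range is 15.1 V.
Levels needed ≥ 15.1/1.21 µV = 1.248e7. 2^24 = 16777216 suffices, so N_min = 24.
SNR = 6.02 × 24 + 1.76 = 146.24 dB.

146.2 dB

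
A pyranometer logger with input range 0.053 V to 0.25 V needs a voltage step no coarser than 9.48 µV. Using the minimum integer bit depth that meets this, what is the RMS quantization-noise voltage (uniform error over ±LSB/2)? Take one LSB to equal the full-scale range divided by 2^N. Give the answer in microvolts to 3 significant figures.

Range = 0.25 − (0.053) = 0.197 V.
Need 2^N ≥ 0.197 V / 9.48 µV = 20780 → N_min = 15.
Step size = 0.197/32768 V = 6.0120 µV.
V_rms = LSB/√12 = 1.74 µV.

1.74 µV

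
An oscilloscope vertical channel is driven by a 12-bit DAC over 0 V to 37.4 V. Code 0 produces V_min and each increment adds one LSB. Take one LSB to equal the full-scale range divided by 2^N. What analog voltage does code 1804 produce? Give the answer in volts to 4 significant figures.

V_FS = 37.4 V. LSB = 37.4 V / 2^12.
V_out = 0 + 1804 × (37.4/4096) V
      = 0 + 16.4721 = 16.4721 V.

16.47 V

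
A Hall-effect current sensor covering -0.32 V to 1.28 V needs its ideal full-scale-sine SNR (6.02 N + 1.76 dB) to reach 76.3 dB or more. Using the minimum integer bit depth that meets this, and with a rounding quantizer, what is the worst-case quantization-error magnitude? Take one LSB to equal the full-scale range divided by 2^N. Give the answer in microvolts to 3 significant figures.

Range = 1.28 − (-0.32) = 1.6 V.
6.02 N + 1.76 ≥ 76.3 gives N ≥ 12.382, so the minimum integer is 13.
LSB = 1.6 V ÷ 2^13 = 1.6/8192 V = 195.31 µV.
|e|_max = LSB/2 = 97.7 µV.

97.7 µV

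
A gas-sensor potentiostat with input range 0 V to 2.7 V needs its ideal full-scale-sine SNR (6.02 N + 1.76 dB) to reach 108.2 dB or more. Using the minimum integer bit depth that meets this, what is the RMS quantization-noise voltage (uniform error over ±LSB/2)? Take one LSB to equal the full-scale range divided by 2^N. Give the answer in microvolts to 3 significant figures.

2.97 µV

Range is 2.7 V.
6.02 N + 1.76 ≥ 108.2 gives N ≥ 17.681, so the minimum integer is 18.
Step size = 2.7/262144 V = 10.300 µV.
RMS noise = LSB/√12 = 2.97 µV.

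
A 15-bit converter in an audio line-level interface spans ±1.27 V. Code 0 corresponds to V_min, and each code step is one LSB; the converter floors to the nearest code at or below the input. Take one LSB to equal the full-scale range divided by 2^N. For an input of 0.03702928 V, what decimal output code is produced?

16861

Span: 1.27 V − (-1.27 V) = 2.54 V. LSB = 2.54 V / 2^15 ≈ 77.51 µV.
code = ⌊(V_in − V_min)/LSB⌋ = ⌊(V_in − V_min) × 2^15 / range⌋
     = ⌊(0.03702928 − (-1.27)) × 32768 / 2.54⌋ = ⌊1.30702928 × 32768/2.54⌋
     = ⌊16861.707⌋ = 16861.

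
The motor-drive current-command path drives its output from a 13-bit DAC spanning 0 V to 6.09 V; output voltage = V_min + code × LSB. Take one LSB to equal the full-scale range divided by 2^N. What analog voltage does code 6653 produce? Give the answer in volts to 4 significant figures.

4.946 V

V_FS = 6.09 V. LSB = 6.09 V / 2^13.
V_out = V_min + code × LSB = 0 V + 6653 × 6.09 V / 8192
      = 0 V + 4.94589 V = 4.94589 V.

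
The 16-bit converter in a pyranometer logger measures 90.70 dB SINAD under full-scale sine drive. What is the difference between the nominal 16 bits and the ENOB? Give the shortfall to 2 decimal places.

ENOB = (SINAD − 1.76)/6.02 = (90.70 − 1.76)/6.02 = 14.7741 bits.
16 − 14.7741 = 1.23 bits below nominal.

1.23 bits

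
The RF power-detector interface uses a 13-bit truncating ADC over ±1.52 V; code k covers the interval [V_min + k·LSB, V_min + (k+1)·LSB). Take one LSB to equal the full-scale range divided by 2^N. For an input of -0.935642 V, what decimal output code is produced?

1574

Full-scale range = 1.52 V − (-1.52 V) = 3.04 V. LSB = 3.04 V / 2^13 ≈ 371.1 µV.
code = ⌊(V_in − V_min)/LSB⌋ = ⌊(V_in − V_min) × 2^13 / range⌋
     = ⌊(-0.935642 − (-1.52)) × 8192 / 3.04⌋ = ⌊0.584358 × 8192/3.04⌋
     = ⌊1574.691⌋ = 1574.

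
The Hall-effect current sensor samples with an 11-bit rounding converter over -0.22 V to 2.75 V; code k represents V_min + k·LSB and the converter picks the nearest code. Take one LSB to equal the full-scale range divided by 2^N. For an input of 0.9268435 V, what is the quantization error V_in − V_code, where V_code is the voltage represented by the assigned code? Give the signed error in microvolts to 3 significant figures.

−261 µV

Full-scale range = 2.75 V − (-0.22 V) = 2.97 V. LSB = 2.97 V / 2^11 ≈ 1.450 mV.
(0.9268435 − (-0.22)) / LSB = 1.1468435 × 2048/2.97 = 790.8200. Nearest integer: k = 791.
V_code = V_min + k × range/2^11 = -0.22 + 791 × 2.97/2048 = 0.9271044922 V.
e = 0.9268435 − (0.9271044922) = −261 µV.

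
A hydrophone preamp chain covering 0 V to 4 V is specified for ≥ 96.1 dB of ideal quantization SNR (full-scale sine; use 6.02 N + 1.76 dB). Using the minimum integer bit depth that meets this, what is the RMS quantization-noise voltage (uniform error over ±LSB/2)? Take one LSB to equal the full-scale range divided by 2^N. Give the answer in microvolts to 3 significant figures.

V_FS = 4 V.
Solving 6.02 N ≥ 96.1 − 1.76: N ≥ 15.671. Round up → N = 16.
Step size = 4/65536 V = 61.035 µV.
RMS noise = LSB/√12 = 17.6 µV.

17.6 µV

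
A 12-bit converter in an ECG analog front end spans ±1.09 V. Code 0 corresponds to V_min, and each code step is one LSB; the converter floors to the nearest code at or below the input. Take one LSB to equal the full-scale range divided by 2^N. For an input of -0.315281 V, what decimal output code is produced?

The full-scale span is 1.09 − (-1.09) = 2.18 V. LSB = 2.18 V / 2^12 ≈ 0.5322 mV.
code = ⌊(V_in − V_min)/LSB⌋ = ⌊(V_in − V_min) × 2^12 / range⌋
     = ⌊(-0.315281 − (-1.09)) × 4096 / 2.18⌋ = ⌊0.774719 × 4096/2.18⌋
     = ⌊1455.619⌋ = 1455.

1455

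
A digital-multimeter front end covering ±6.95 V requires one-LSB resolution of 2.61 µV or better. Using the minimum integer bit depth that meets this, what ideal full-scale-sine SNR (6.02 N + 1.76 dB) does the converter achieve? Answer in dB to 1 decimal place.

140.2 dB

The full-scale span is 6.95 − (-6.95) = 13.9 V.
Need 2^N ≥ 13.9 V / 2.61 µV = 5.326e6 → N_min = 23.
Ideal SNR at N = 23: 6.02·23 + 1.76 = 140.2 dB.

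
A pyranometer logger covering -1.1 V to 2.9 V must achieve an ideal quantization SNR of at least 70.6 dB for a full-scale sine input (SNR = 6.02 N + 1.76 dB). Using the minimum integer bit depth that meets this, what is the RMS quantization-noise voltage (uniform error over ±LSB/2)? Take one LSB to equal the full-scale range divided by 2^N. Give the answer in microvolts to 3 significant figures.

282 µV

Full-scale range = 2.9 V − (-1.1 V) = 4 V.
Solving 6.02 N ≥ 70.6 − 1.76: N ≥ 11.435. Round up → N = 12.
LSB = 4 V / 2^12 = 0.97656 mV.
V_rms = LSB/√12 = 282 µV.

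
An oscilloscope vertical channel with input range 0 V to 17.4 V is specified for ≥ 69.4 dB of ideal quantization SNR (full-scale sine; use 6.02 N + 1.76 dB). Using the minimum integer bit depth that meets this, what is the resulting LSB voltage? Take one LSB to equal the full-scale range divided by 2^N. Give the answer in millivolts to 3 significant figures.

V_FS = 17.4 V.
N ≥ (69.4 − 1.76)/6.02 = 11.236 → N_min = 12.
LSB = 17.4 V / 2^12 = 4.25 mV.

4.25 mV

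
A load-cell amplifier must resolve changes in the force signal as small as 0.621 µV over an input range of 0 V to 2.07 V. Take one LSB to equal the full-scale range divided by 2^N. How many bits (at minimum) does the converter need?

22 bits

V_FS = 2.07 V.
Required number of levels: 2.07/0.621 µV = 3.3333e6; smallest N with 2^N ≥ that is 22.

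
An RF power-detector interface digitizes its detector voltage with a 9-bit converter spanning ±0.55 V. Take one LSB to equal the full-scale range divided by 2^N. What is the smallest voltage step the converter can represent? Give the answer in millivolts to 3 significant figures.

2.15 mV

Full-scale range = 0.55 V − (-0.55 V) = 1.1 V.
2^9 = 512 levels.
LSB = 1.1 V ÷ 2^9 = 1.1/512 V = 2.15 mV.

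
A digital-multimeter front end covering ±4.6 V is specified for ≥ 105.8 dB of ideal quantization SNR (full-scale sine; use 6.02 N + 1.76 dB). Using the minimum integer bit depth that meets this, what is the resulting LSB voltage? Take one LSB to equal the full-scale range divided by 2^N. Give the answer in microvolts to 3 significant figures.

The full-scale span is 4.6 − (-4.6) = 9.2 V.
Required N = ⌈(105.8 − 1.76)/6.02⌉ = ⌈17.282⌉ = 18.
LSB = 9.2 V ÷ 2^18 = 9.2/262144 V = 35.1 µV.

35.1 µV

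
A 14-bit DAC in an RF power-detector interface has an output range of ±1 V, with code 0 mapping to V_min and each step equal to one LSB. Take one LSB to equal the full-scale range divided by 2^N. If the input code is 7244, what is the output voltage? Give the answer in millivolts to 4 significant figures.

-115.7 mV

Full-scale range = 1 V − (-1 V) = 2 V. LSB = 2 V / 2^14.
V_out = V_min + code × LSB = -1 V + 7244 × 2 V / 16384
      = -1 + 0.884277 = -0.115723 V.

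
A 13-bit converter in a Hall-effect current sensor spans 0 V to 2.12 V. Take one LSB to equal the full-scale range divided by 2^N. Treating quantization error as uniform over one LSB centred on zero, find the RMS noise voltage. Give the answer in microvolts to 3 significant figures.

Full-scale range = 2.12 V.
LSB = 2.12 V ÷ 2^13 = 2.12/8192 V = 258.79 µV.
RMS of a uniform error over width LSB is LSB/√12 = 74.7 µV.

74.7 µV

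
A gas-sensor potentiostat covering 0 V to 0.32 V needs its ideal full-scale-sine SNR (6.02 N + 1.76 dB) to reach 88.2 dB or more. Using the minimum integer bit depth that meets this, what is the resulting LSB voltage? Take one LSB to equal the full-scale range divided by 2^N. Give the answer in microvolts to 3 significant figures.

Full-scale range = 0.32 V.
N ≥ (88.2 − 1.76)/6.02 = 14.359 → N_min = 15.
LSB = 0.32 V ÷ 2^15 = 0.32/32768 V = 9.77 µV.

9.77 µV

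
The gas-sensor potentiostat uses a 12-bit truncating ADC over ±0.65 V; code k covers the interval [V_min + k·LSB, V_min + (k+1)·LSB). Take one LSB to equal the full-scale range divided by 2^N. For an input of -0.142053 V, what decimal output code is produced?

1600

Full-scale range = 0.65 V − (-0.65 V) = 1.3 V. LSB = 1.3 V / 2^12 ≈ 317.4 µV.
code = ⌊(V_in − V_min)/LSB⌋ = ⌊(V_in − V_min) × 2^12 / range⌋
     = ⌊(-0.142053 − (-0.65)) × 4096 / 1.3⌋ = ⌊0.507947 × 4096/1.3⌋
     = ⌊1600.424⌋ = 1600.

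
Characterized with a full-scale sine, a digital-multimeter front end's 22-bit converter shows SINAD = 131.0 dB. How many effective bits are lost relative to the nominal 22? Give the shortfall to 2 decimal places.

0.53 bits

Effective bits = (131.0 − 1.76)/6.02 = 21.4684.
22 − 21.4684 = 0.53 bits below nominal.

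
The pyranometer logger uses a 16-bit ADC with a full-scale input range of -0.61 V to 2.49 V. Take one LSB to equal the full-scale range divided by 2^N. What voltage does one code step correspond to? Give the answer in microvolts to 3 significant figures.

The full-scale span is 2.49 − (-0.61) = 3.1 V.
Number of codes = 2^16 = 65536.
LSB = 3.1 V ÷ 2^16 = 3.1/65536 V = 47.3 µV.

47.3 µV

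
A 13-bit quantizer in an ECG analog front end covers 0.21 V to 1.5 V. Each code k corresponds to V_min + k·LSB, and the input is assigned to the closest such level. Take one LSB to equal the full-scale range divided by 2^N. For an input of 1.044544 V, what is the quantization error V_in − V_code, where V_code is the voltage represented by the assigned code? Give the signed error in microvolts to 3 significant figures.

The full-scale span is 1.5 − (0.21) = 1.29 V. LSB = 1.29 V / 2^13 ≈ 157.5 µV.
Position in LSBs: (1.044544 − (0.21)) × 8192/1.29 = 5299.6779; rounding gives k = 5300.
Reconstructed level: 0.21 + 5300 × 1.29/8192 V = 1.044594727 V.
Error = V_in − V_code = 1.044544 − (1.044594727) = −50.7 µV.

−50.7 µV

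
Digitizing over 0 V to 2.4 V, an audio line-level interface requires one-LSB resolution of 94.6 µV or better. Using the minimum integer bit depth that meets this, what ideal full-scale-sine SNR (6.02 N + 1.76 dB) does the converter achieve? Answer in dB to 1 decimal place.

92.1 dB

V_FS = 2.4 V.
Levels needed ≥ 2.4/94.6 µV = 25370. 2^15 = 32768 suffices, so N_min = 15.
SNR = 6.02 × 15 + 1.76 = 92.06 dB.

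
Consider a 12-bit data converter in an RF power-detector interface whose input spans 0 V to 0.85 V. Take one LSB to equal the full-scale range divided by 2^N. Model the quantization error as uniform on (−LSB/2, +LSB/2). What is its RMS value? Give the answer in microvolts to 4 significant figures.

V_FS = 0.85 V.
LSB = 0.85 V ÷ 2^12 = 0.85/4096 V = 207.520 µV.
σ_q = LSB/√12 = 207.520 µV/3.4641 = 59.91 µV.

59.91 µV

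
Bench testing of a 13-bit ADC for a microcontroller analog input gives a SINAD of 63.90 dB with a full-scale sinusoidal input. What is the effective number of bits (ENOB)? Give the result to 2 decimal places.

ENOB = (SINAD − 1.76) / 6.02 = (63.90 − 1.76) / 6.02 = 62.14 / 6.02 = 10.3223.

10.32 bits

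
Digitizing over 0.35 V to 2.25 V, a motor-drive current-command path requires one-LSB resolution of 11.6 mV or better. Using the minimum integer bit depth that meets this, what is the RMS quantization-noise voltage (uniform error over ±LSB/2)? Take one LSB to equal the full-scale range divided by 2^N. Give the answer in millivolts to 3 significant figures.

The full-scale span is 2.25 − (0.35) = 1.9 V.
Need 2^N ≥ 1.9 V / 11.6 mV = 163.8 → N_min = 8.
One LSB is 1.9 V / 256 = 7.4219 mV.
RMS noise = LSB/√12 = 2.14 mV.

2.14 mV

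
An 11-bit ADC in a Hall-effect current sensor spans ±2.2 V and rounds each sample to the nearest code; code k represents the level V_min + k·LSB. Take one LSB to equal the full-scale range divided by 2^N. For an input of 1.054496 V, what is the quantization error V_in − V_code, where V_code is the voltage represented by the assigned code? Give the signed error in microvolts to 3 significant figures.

−387 µV

Span: 2.2 V − (-2.2 V) = 4.4 V. LSB = 4.4 V / 2^11 ≈ 2.148 mV.
(1.054496 − (-2.2)) / LSB = 3.254496 × 2048/4.4 = 1514.8200. Nearest integer: k = 1515.
V_code = V_min + k × range/2^11 = -2.2 + 1515 × 4.4/2048 = 1.054882813 V.
Error = V_in − V_code = 1.054496 − (1.054882813) = −387 µV.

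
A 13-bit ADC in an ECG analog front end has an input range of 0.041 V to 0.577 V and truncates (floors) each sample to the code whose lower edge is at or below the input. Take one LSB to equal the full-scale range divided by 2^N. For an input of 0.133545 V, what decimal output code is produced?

1414

Full-scale range = 0.577 V − (0.041 V) = 0.536 V. LSB = 0.536 V / 2^13 ≈ 65.43 µV.
(V_in − V_min) × 2^13/range = (0.133545 − (0.041)) × 8192/0.536 = 1414.419.
Floor → code = 1414.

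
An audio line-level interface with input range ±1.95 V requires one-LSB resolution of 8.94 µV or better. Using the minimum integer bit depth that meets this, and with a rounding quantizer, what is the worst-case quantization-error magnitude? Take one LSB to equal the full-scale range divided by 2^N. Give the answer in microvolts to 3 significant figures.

Range = 1.95 − (-1.95) = 3.9 V.
Levels needed ≥ 3.9/8.94 µV = 436200. 2^19 = 524288 suffices, so N_min = 19.
LSB = 3.9 V / 2^19 = 7.4387 µV.
Half an LSB is 3.72 µV.

3.72 µV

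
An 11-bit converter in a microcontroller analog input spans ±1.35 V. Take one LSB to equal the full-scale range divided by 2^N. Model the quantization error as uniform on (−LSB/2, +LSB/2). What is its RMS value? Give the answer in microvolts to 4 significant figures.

Full-scale range = 1.35 V − (-1.35 V) = 2.7 V.
LSB = 2.7 V ÷ 2^11 = 2.7/2048 V = 1.31836 mV.
For a uniform distribution on [−LSB/2, +LSB/2], V_rms = LSB/√12 = 1.31836 mV/3.4641 = 380.6 µV.

380.6 µV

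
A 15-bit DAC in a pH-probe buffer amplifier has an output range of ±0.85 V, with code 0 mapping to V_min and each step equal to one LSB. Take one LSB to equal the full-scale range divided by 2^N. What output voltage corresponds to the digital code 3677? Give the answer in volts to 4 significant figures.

Span: 0.85 V − (-0.85 V) = 1.7 V. LSB = 1.7 V / 2^15.
Output = V_min + (3677/32768) × range = -0.85 + 0.112213 × 1.7 V
      = -0.85 V + 0.190762 V = -0.659238 V.

-0.6592 V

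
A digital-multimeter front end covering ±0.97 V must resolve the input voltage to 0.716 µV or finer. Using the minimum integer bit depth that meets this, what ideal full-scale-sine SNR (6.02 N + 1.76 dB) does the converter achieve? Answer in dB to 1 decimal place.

134.2 dB

The full-scale span is 0.97 − (-0.97) = 1.94 V.
Levels needed ≥ 1.94/0.716 µV = 2.709e6. 2^22 = 4194304 suffices, so N_min = 22.
SNR = 6.02 × 22 + 1.76 = 134.20 dB.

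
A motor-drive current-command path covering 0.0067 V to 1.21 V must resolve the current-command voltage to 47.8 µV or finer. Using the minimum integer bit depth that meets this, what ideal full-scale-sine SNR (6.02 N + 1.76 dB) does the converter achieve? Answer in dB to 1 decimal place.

92.1 dB

The full-scale span is 1.21 − (0.0067) = 1.2033 V.
Required number of levels: 1.2033/47.8 µV = 25174; smallest N with 2^N ≥ that is 15.
SNR = 6.02 × 15 + 1.76 = 92.06 dB.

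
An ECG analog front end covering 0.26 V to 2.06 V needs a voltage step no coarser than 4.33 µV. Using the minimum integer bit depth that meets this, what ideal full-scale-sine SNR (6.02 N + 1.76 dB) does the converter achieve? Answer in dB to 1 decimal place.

116.1 dB

Range = 2.06 − (0.26) = 1.8 V.
Required number of levels: 1.8/4.33 µV = 415700; smallest N with 2^N ≥ that is 19.
Ideal SNR at N = 19: 6.02·19 + 1.76 = 116.1 dB.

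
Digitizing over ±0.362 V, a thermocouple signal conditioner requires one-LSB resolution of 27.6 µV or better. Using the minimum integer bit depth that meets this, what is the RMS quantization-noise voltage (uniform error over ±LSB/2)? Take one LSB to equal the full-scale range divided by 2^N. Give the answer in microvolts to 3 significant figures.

6.38 µV

Full-scale range = 0.362 V − (-0.362 V) = 0.724 V.
Levels needed ≥ 0.724/27.6 µV = 26230. 2^15 = 32768 suffices, so N_min = 15.
LSB = 0.724 V / 2^15 = 22.095 µV.
RMS noise = LSB/√12 = 6.38 µV.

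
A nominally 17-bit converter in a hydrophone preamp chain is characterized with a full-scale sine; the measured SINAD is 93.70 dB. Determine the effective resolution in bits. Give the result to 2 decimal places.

15.27 bits

ENOB = (93.70 − 1.76)/6.02 = 15.2724 bits.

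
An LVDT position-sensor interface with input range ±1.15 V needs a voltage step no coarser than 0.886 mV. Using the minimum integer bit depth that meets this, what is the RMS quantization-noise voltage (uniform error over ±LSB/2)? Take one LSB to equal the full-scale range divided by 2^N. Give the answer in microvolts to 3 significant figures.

The full-scale span is 1.15 − (-1.15) = 2.3 V.
Required number of levels: 2.3/0.886 mV = 2595.9; smallest N with 2^N ≥ that is 12.
LSB = 2.3 V / 2^12 = 0.56152 mV.
V_rms = LSB/√12 = 162 µV.

162 µV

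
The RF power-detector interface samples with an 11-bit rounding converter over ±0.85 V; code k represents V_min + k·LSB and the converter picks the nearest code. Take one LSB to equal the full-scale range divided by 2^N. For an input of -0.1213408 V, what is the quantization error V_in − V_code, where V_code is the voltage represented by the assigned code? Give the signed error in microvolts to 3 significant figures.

Full-scale range = 0.85 V − (-0.85 V) = 1.7 V. LSB = 1.7 V / 2^11 ≈ 0.8301 mV.
Position in LSBs: (-0.1213408 − (-0.85)) × 2048/1.7 = 877.8200; rounding gives k = 878.
V_code = -0.85 + (878/2048) × 1.7 = -0.1211914063 V.
e = -0.1213408 − (-0.1211914063) = −149 µV.

−149 µV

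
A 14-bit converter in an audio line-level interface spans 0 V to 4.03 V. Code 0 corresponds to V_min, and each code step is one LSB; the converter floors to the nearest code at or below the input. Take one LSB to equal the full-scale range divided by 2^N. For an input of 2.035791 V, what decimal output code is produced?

8276

Span = 4.03 V. LSB = 4.03 V / 2^14 ≈ 246.0 µV.
(V_in − V_min) × 2^14/range = (2.035791 − (0)) × 16384/4.03 = 8276.526.
Floor → code = 8276.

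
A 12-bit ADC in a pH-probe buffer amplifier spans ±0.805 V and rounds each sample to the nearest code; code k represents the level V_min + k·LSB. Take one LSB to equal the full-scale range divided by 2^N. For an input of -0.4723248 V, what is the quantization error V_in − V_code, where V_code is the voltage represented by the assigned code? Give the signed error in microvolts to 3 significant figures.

+141 µV

The full-scale span is 0.805 − (-0.805) = 1.61 V. LSB = 1.61 V / 2^12 ≈ 393.1 µV.
(-0.4723248 − (-0.805)) / LSB = 0.3326752 × 4096/1.61 = 846.3588. Nearest integer: k = 846.
V_code = -0.805 + (846/4096) × 1.61 = -0.4724658203 V.
V_in − V_code = -0.4723248 − (-0.4724658203) = +141 µV.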